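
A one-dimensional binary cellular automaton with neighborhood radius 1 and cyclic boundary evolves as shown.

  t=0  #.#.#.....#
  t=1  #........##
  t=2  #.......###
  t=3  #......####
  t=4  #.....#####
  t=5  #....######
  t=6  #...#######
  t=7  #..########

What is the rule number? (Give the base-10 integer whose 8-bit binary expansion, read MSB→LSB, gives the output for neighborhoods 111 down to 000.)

202

  ### -> #   bit 7 = 1  t=1,i=10
  ##. -> #   bit 6 = 1  t=0,i=0
  #.# -> .   bit 5 = 0  t=0,i=1
  #.. -> .   bit 4 = 0  t=0,i=5
  .## -> #   bit 3 = 1  t=0,i=10
  .#. -> .   bit 2 = 0  t=0,i=2
  ..# -> #   bit 1 = 1  t=0,i=9
  ... -> .   bit 0 = 0  t=0,i=6
  bits 11001010 = 202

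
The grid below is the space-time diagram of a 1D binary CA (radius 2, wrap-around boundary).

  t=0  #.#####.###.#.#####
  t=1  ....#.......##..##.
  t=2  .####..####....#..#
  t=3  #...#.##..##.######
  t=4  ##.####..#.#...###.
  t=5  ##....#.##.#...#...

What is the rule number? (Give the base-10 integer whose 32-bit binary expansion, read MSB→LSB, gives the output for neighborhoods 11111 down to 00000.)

2440833719

  nb #####: next=#  (t=0,i=4, bit31=1)
  nb ####.: next=.  (t=0,i=5, bit30=0)
  nb ###.#: next=.  (t=0,i=0, bit29=0)
  nb ###..: next=#  (t=2,i=4, bit28=1)
  nb ##.##: next=.  (t=0,i=1, bit27=0)
  nb ##.#.: next=.  (t=0,i=11, bit26=0)
  nb ##..#: next=.  (t=1,i=14, bit25=0)
  nb ##...: next=#  (t=1,i=18, bit24=1)
  nb #.###: next=.  (t=0,i=2, bit23=0)
  nb #.##.: next=#  (t=3,i=6, bit22=1)
  nb #.#.#: next=#  (t=0,i=12, bit21=1)
  nb #.#..: next=#  (t=4,i=11, bit20=1)
  nb #..##: next=#  (t=1,i=15, bit19=1)
  nb #..#.: next=#  (t=2,i=17, bit18=1)
  nb #...#: next=.  (t=3,i=2, bit17=0)
  nb #....: next=.  (t=1,i=0, bit16=0)
  nb .####: next=.  (t=0,i=3, bit15=0)
  nb .###.: next=.  (t=0,i=9, bit14=0)
  nb .##.#: next=#  (t=3,i=11, bit13=1)
  nb .##..: next=.  (t=1,i=13, bit12=0)
  nb .#.##: next=#  (t=0,i=13, bit11=1)
  nb .#.#.: next=.  (t=4,i=10, bit10=0)
  nb .#..#: next=#  (t=2,i=16, bit9=1)
  nb .#...: next=.  (t=1,i=5, bit8=0)
  nb ..###: next=#  (t=2,i=7, bit7=1)
  nb ..##.: next=.  (t=1,i=12, bit6=0)
  nb ..#.#: next=#  (t=2,i=18, bit5=1)
  nb ..#..: next=#  (t=1,i=4, bit4=1)
  nb ...##: next=.  (t=1,i=11, bit3=0)
  nb ...#.: next=#  (t=1,i=3, bit2=1)
  nb ....#: next=#  (t=1,i=2, bit1=1)
  nb .....: next=#  (t=1,i=1, bit0=1)
  bits 10010001011111000010101010110111 = 2440833719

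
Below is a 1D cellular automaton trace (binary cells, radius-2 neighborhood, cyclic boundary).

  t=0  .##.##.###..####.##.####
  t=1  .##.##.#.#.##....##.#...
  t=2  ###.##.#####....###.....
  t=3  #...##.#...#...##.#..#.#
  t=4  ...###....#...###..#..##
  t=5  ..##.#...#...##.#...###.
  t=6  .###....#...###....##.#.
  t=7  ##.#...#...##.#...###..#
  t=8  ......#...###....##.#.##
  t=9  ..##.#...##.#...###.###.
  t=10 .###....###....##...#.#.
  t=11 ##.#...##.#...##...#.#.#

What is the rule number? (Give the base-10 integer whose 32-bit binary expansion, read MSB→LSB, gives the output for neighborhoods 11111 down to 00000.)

283651789

  ##### -> .   bit 31 = 0  t=2,i=9
  ####. -> .   bit 30 = 0  t=0,i=14
  ###.# -> .   bit 29 = 0  t=0,i=15
  ###.. -> #   bit 28 = 1  t=0,i=9
  ##.## -> .   bit 27 = 0  t=0,i=0
  ##.#. -> .   bit 26 = 0  t=1,i=6
  ##..# -> .   bit 25 = 0  t=0,i=10
  ##... -> .   bit 24 = 0  t=1,i=13
  #.### -> #   bit 23 = 1  t=0,i=7
  #.##. -> #   bit 22 = 1  t=0,i=1
  #.#.# -> #   bit 21 = 1  t=1,i=7
  #.#.. -> .   bit 20 = 0  t=1,i=20
  #..## -> #   bit 19 = 1  t=0,i=11
  #..#. -> .   bit 18 = 0  t=3,i=20
  #...# -> .   bit 17 = 0  t=3,i=2
  #.... -> .   bit 16 = 0  t=1,i=14
  .#### -> .   bit 15 = 0  t=0,i=13
  .###. -> .   bit 14 = 0  t=0,i=8
  .##.# -> #   bit 13 = 1  t=0,i=2
  .##.. -> .   bit 12 = 0  t=1,i=12
  .#.## -> #   bit 11 = 1  t=1,i=10
  .#.#. -> #   bit 10 = 1  t=1,i=8
  .#..# -> #   bit 9 = 1  t=3,i=19
  .#... -> .   bit 8 = 0  t=1,i=21
  ..### -> #   bit 7 = 1  t=0,i=12
  ..##. -> #   bit 6 = 1  t=1,i=1
  ..#.# -> .   bit 5 = 0  t=3,i=21
  ..#.. -> .   bit 4 = 0  t=3,i=11
  ...## -> #   bit 3 = 1  t=1,i=0
  ...#. -> #   bit 2 = 1  t=3,i=10
  ....# -> .   bit 1 = 0  t=1,i=15
  ..... -> #   bit 0 = 1  t=2,i=21
  bits 00010000111010000010111011001101 = 283651789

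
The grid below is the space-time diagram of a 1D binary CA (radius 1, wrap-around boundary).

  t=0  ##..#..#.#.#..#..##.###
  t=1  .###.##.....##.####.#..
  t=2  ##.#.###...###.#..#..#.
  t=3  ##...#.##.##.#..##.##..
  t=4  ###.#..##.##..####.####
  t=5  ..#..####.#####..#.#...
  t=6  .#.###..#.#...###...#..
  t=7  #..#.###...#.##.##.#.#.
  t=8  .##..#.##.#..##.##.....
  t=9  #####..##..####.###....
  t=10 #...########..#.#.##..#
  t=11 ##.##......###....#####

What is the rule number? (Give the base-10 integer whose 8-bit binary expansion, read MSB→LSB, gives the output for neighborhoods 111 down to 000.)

90

  nb ###: next=.  (t=0,i=0, bit7=0)
  nb ##.: next=#  (t=0,i=1, bit6=1)
  nb #.#: next=.  (t=0,i=8, bit5=0)
  nb #..: next=#  (t=0,i=2, bit4=1)
  nb .##: next=#  (t=0,i=17, bit3=1)
  nb .#.: next=.  (t=0,i=4, bit2=0)
  nb ..#: next=#  (t=0,i=3, bit1=1)
  nb ...: next=.  (t=1,i=8, bit0=0)
  bits 01011010 = 90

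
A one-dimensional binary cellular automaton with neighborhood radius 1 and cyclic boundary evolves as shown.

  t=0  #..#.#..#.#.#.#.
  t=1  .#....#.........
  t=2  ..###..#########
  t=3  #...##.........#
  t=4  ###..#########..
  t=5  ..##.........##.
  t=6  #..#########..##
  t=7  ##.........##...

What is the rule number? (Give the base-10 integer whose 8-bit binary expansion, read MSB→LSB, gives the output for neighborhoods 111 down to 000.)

81

  [7] ### => .  t=2,i=3
  [6] ##. => #  t=2,i=4
  [5] #.# => .  t=0,i=4
  [4] #.. => #  t=0,i=1
  [3] .## => .  t=2,i=2
  [2] .#. => .  t=0,i=0
  [1] ..# => .  t=0,i=2
  [0] ... => #  t=1,i=3
  bits 01010001 = 81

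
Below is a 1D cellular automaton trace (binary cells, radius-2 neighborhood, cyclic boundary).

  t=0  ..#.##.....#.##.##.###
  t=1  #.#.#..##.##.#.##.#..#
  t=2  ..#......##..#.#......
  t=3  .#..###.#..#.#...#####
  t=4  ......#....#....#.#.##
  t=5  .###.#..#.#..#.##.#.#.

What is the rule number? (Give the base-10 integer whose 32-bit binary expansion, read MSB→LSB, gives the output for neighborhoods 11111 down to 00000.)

  #####|.  b31=0 t=3,i=19
  ####.|#  b30=1 t=3,i=20
  ###.#|#  b29=1 t=3,i=6
  ###..|#  b28=1 t=0,i=21
  ##.##|#  b27=1 t=0,i=15
  ##.#.|.  b26=0 t=1,i=1
  ##..#|#  b25=1 t=0,i=0
  ##...|.  b24=0 t=0,i=6
  #.###|.  b23=0 t=0,i=19
  #.##.|#  b22=1 t=0,i=4
  #.#.#|#  b21=1 t=1,i=2
  #.#..|.  b20=0 t=1,i=4
  #..##|.  b19=0 t=1,i=6
  #..#.|.  b18=0 t=0,i=1
  #...#|.  b17=0 t=3,i=15
  #....|#  b16=1 t=0,i=7
  .####|#  b15=1 t=3,i=18
  .###.|.  b14=0 t=0,i=20
  .##.#|.  b13=0 t=0,i=14
  .##..|.  b12=0 t=0,i=5
  .#.##|.  b11=0 t=0,i=3
  .#.#.|.  b10=0 t=1,i=3
  .#..#|.  b9=0 t=1,i=5
  .#...|.  b8=0 t=2,i=3
  ..###|.  b7=0 t=3,i=4
  ..##.|.  b6=0 t=1,i=7
  ..#.#|#  b5=1 t=0,i=2
  ..#..|.  b4=0 t=2,i=2
  ...##|#  b3=1 t=2,i=8
  ...#.|#  b2=1 t=0,i=10
  ....#|.  b1=0 t=0,i=9
  .....|#  b0=1 t=0,i=8
  bits 01111010011000011000000000101101 = 2053210157

2053210157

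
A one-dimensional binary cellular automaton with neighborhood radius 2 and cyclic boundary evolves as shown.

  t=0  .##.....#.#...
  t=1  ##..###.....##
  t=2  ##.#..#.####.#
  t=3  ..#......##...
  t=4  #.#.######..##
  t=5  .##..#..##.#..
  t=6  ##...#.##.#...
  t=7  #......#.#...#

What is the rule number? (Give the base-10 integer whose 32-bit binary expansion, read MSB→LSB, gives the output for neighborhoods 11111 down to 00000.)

  [31] ##### => .  t=4,i=6
  [30] ####. => #  t=1,i=0
  [29] ###.# => .  t=2,i=1
  [28] ###.. => #  t=1,i=1
  [27] ##.## => .  t=2,i=12
  [26] ##.#. => #  t=2,i=2
  [25] ##..# => .  t=1,i=2
  [24] ##... => .  t=0,i=3
  [23] #.### => .  t=2,i=8
  [22] #.##. => #  t=6,i=7
  [21] #.#.# => #  t=4,i=2
  [20] #.#.. => .  t=0,i=10
  [19] #..## => #  t=1,i=3
  [18] #..#. => .  t=2,i=5
  [17] #...# => .  t=5,i=13
  [16] #.... => #  t=0,i=4
  [15] .#### => #  t=1,i=13
  [14] .###. => .  t=1,i=5
  [13] .##.# => .  t=5,i=9
  [12] .##.. => .  t=0,i=2
  [11] .#.## => .  t=2,i=7
  [10] .#.#. => .  t=0,i=9
  [9] .#..# => .  t=2,i=4
  [8] .#... => .  t=0,i=11
  [7] ..### => .  t=1,i=4
  [6] ..##. => #  t=0,i=1
  [5] ..#.# => .  t=0,i=8
  [4] ..#.. => #  t=3,i=2
  [3] ...## => #  t=0,i=0
  [2] ...#. => .  t=0,i=7
  [1] ....# => #  t=0,i=6
  [0] ..... => #  t=0,i=5
  bits 01010100011010011000000001011011 = 1416200283

1416200283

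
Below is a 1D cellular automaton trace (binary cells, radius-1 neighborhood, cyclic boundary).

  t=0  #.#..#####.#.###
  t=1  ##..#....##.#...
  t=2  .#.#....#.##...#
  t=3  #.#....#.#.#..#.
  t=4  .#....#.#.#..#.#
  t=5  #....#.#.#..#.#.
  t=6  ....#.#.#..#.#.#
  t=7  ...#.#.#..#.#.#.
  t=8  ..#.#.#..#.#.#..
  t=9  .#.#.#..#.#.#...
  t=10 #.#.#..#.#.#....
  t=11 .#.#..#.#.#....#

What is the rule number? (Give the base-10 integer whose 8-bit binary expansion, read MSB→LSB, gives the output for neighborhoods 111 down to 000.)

98

  nb ###: next=.  (t=0,i=6, bit7=0)
  nb ##.: next=#  (t=0,i=0, bit6=1)
  nb #.#: next=#  (t=0,i=1, bit5=1)
  nb #..: next=.  (t=0,i=3, bit4=0)
  nb .##: next=.  (t=0,i=5, bit3=0)
  nb .#.: next=.  (t=0,i=2, bit2=0)
  nb ..#: next=#  (t=0,i=4, bit1=1)
  nb ...: next=.  (t=1,i=6, bit0=0)
  bits 01100010 = 98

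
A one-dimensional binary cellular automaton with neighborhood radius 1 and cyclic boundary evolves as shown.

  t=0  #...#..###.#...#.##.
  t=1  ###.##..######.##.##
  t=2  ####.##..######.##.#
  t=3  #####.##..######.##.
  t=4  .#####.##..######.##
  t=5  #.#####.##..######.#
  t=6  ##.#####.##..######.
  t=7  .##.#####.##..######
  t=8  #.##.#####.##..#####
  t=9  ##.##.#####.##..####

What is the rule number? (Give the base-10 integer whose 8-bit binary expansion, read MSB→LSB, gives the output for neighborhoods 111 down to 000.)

245

  [7] ### => #  t=0,i=8
  [6] ##. => #  t=0,i=9
  [5] #.# => #  t=0,i=10
  [4] #.. => #  t=0,i=1
  [3] .## => .  t=0,i=7
  [2] .#. => #  t=0,i=0
  [1] ..# => .  t=0,i=3
  [0] ... => #  t=0,i=2
  bits 11110101 = 245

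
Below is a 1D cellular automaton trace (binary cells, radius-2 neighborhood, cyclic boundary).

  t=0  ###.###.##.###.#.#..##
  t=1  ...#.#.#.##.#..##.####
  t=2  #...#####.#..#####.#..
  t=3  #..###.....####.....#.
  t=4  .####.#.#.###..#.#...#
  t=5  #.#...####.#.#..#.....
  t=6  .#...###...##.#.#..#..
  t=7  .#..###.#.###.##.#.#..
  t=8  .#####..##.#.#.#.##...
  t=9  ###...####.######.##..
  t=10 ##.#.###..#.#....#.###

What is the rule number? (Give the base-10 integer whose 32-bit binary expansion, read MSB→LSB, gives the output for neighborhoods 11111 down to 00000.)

187236057

  nb #####: next=.  (t=0,i=0, bit31=0)
  nb ####.: next=.  (t=0,i=1, bit30=0)
  nb ###.#: next=.  (t=0,i=2, bit29=0)
  nb ###..: next=.  (t=1,i=21, bit28=0)
  nb ##.##: next=#  (t=0,i=3, bit27=1)
  nb ##.#.: next=.  (t=0,i=14, bit26=0)
  nb ##..#: next=#  (t=4,i=13, bit25=1)
  nb ##...: next=#  (t=1,i=0, bit24=1)
  nb #.###: next=.  (t=0,i=4, bit23=0)
  nb #.##.: next=.  (t=0,i=8, bit22=0)
  nb #.#.#: next=#  (t=0,i=15, bit21=1)
  nb #.#..: next=.  (t=0,i=17, bit20=0)
  nb #..##: next=#  (t=0,i=19, bit19=1)
  nb #..#.: next=.  (t=2,i=21, bit18=0)
  nb #...#: next=.  (t=1,i=1, bit17=0)
  nb #....: next=.  (t=3,i=7, bit16=0)
  nb .####: next=#  (t=0,i=21, bit15=1)
  nb .###.: next=#  (t=0,i=5, bit14=1)
  nb .##.#: next=#  (t=0,i=9, bit13=1)
  nb .##..: next=#  (t=8,i=18, bit12=1)
  nb .#.##: next=#  (t=1,i=8, bit11=1)
  nb .#.#.: next=#  (t=0,i=16, bit10=1)
  nb .#..#: next=#  (t=0,i=18, bit9=1)
  nb .#...: next=.  (t=2,i=1, bit8=0)
  nb ..###: next=#  (t=0,i=20, bit7=1)
  nb ..##.: next=#  (t=1,i=15, bit6=1)
  nb ..#.#: next=.  (t=1,i=3, bit5=0)
  nb ..#..: next=#  (t=2,i=0, bit4=1)
  nb ...##: next=#  (t=2,i=3, bit3=1)
  nb ...#.: next=.  (t=1,i=2, bit2=0)
  nb ....#: next=.  (t=3,i=9, bit1=0)
  nb .....: next=#  (t=3,i=8, bit0=1)
  bits 00001011001010001111111011011001 = 187236057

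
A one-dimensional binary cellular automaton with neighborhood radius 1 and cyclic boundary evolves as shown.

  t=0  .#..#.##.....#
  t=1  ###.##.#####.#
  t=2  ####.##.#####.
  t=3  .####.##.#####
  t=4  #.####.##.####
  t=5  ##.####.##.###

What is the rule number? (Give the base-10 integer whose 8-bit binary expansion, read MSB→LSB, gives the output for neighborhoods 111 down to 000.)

  nb ###: next=#  (t=1,i=0, bit7=1)
  nb ##.: next=#  (t=0,i=7, bit6=1)
  nb #.#: next=#  (t=0,i=0, bit5=1)
  nb #..: next=#  (t=0,i=2, bit4=1)
  nb .##: next=.  (t=0,i=6, bit3=0)
  nb .#.: next=#  (t=0,i=1, bit2=1)
  nb ..#: next=.  (t=0,i=3, bit1=0)
  nb ...: next=#  (t=0,i=9, bit0=1)
  bits 11110101 = 245

245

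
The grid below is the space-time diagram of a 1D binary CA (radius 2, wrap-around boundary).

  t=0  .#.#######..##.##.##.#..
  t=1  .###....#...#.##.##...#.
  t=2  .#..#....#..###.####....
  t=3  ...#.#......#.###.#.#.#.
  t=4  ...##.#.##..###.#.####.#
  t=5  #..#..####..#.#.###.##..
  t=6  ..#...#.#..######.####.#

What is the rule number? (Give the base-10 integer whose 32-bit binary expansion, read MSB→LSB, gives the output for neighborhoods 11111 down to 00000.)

  nb #####: next=.  (t=0,i=5, bit31=0)
  nb ####.: next=#  (t=0,i=8, bit30=1)
  nb ###.#: next=#  (t=2,i=14, bit29=1)
  nb ###..: next=.  (t=0,i=9, bit28=0)
  nb ##.##: next=#  (t=0,i=14, bit27=1)
  nb ##.#.: next=.  (t=0,i=20, bit26=0)
  nb ##..#: next=.  (t=0,i=10, bit25=0)
  nb ##...: next=#  (t=1,i=4, bit24=1)
  nb #.###: next=#  (t=0,i=3, bit23=1)
  nb #.##.: next=#  (t=0,i=15, bit22=1)
  nb #.#.#: next=#  (t=3,i=18, bit21=1)
  nb #.#..: next=.  (t=0,i=21, bit20=0)
  nb #..##: next=.  (t=0,i=11, bit19=0)
  nb #..#.: next=#  (t=2,i=3, bit18=1)
  nb #...#: next=.  (t=0,i=23, bit17=0)
  nb #....: next=.  (t=1,i=5, bit16=0)
  nb .####: next=.  (t=0,i=4, bit15=0)
  nb .###.: next=.  (t=1,i=2, bit14=0)
  nb .##.#: next=.  (t=0,i=13, bit13=0)
  nb .##..: next=#  (t=1,i=18, bit12=1)
  nb .#.##: next=#  (t=0,i=2, bit11=1)
  nb .#.#.: next=#  (t=3,i=4, bit10=1)
  nb .#..#: next=.  (t=1,i=23, bit9=0)
  nb .#...: next=#  (t=0,i=22, bit8=1)
  nb ..###: next=#  (t=1,i=1, bit7=1)
  nb ..##.: next=#  (t=0,i=12, bit6=1)
  nb ..#.#: next=#  (t=0,i=1, bit5=1)
  nb ..#..: next=.  (t=1,i=8, bit4=0)
  nb ...##: next=.  (t=4,i=2, bit3=0)
  nb ...#.: next=.  (t=0,i=0, bit2=0)
  nb ....#: next=.  (t=1,i=6, bit1=0)
  nb .....: next=#  (t=2,i=22, bit0=1)
  bits 01101001111001000001110111100001 = 1776557537

1776557537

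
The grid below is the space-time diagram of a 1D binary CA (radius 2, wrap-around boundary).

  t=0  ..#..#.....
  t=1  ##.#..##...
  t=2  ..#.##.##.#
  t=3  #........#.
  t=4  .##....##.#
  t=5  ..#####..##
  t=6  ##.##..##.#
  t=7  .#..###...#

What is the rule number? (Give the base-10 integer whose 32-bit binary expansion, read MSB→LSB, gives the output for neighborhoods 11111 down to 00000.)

  #####|#  b31=1 t=5,i=4
  ####.|.  b30=0 t=5,i=5
  ###.#|#  b29=1 t=6,i=1
  ###..|.  b28=0 t=5,i=6
  ##.##|.  b27=0 t=2,i=6
  ##.#.|#  b26=1 t=1,i=2
  ##..#|#  b25=1 t=5,i=0
  ##...|#  b24=1 t=1,i=8
  #.###|#  b23=1 t=6,i=10
  #.##.|.  b22=0 t=2,i=4
  #.#.#|#  b21=1 t=4,i=10
  #.#..|.  b20=0 t=1,i=3
  #..##|#  b19=1 t=1,i=5
  #..#.|.  b18=0 t=0,i=4
  #...#|.  b17=0 t=1,i=9
  #....|#  b16=1 t=0,i=7
  .####|#  b15=1 t=5,i=3
  .###.|.  b14=0 t=6,i=0
  .##.#|.  b13=0 t=1,i=1
  .##..|#  b12=1 t=1,i=7
  .#.##|.  b11=0 t=2,i=3
  .#.#.|#  b10=1 t=3,i=10
  .#..#|#  b9=1 t=0,i=3
  .#...|#  b8=1 t=0,i=6
  ..###|.  b7=0 t=5,i=2
  ..##.|.  b6=0 t=1,i=0
  ..#.#|.  b5=0 t=2,i=2
  ..#..|.  b4=0 t=0,i=2
  ...##|#  b3=1 t=1,i=10
  ...#.|#  b2=1 t=0,i=1
  ....#|#  b1=1 t=0,i=0
  .....|.  b0=0 t=0,i=8
  bits 10100111101010011001011100001110 = 2812909326

2812909326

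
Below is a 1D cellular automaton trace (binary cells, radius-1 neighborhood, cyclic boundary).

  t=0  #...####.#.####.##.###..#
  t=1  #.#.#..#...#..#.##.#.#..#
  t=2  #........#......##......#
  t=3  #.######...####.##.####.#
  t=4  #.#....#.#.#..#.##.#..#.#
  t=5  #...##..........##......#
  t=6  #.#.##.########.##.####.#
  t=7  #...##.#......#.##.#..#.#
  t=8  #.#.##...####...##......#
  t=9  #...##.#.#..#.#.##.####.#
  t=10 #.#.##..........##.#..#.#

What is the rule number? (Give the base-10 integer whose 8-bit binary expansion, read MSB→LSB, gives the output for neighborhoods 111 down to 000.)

73

  ###|.  b7=0 t=0,i=5
  ##.|#  b6=1 t=0,i=0
  #.#|.  b5=0 t=0,i=8
  #..|.  b4=0 t=0,i=1
  .##|#  b3=1 t=0,i=4
  .#.|.  b2=0 t=0,i=9
  ..#|.  b1=0 t=0,i=3
  ...|#  b0=1 t=0,i=2
  bits 01001001 = 73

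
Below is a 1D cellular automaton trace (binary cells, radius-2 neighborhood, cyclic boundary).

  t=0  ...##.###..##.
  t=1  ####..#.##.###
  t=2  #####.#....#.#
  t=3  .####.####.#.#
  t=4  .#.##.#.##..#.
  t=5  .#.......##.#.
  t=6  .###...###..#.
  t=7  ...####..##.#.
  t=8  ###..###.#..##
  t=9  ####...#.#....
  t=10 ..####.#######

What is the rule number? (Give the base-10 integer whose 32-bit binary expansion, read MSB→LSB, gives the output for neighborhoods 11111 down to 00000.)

4086502778

  #####|#  b31=1 t=1,i=0
  ####.|#  b30=1 t=1,i=2
  ###.#|#  b29=1 t=2,i=4
  ###..|#  b28=1 t=0,i=8
  ##.##|.  b27=0 t=0,i=5
  ##.#.|.  b26=0 t=2,i=5
  ##..#|#  b25=1 t=0,i=9
  ##...|#  b24=1 t=0,i=13
  #.###|#  b23=1 t=0,i=6
  #.##.|.  b22=0 t=1,i=8
  #.#.#|.  b21=0 t=3,i=11
  #.#..|#  b20=1 t=2,i=6
  #..##|.  b19=0 t=0,i=10
  #..#.|.  b18=0 t=1,i=5
  #...#|#  b17=1 t=6,i=5
  #....|#  b16=1 t=0,i=0
  .####|.  b15=0 t=1,i=12
  .###.|.  b14=0 t=0,i=7
  .##.#|.  b13=0 t=0,i=4
  .##..|#  b12=1 t=0,i=12
  .#.##|.  b11=0 t=1,i=7
  .#.#.|#  b10=1 t=3,i=12
  .#..#|.  b9=0 t=4,i=13
  .#...|#  b8=1 t=2,i=7
  ..###|.  b7=0 t=6,i=1
  ..##.|#  b6=1 t=0,i=3
  ..#.#|#  b5=1 t=1,i=6
  ..#..|#  b4=1 t=4,i=12
  ...##|#  b3=1 t=0,i=2
  ...#.|.  b2=0 t=2,i=10
  ....#|#  b1=1 t=0,i=1
  .....|.  b0=0 t=5,i=4
  bits 11110011100100110001010101111010 = 4086502778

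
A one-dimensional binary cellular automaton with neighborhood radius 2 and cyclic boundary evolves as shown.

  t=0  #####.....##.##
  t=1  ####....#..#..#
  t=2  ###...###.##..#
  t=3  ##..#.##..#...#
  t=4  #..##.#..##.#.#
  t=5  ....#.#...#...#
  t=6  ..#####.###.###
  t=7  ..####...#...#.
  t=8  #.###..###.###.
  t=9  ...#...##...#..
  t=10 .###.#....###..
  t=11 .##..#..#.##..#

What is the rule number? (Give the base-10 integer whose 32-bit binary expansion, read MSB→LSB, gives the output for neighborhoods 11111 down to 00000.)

3226920118

  #####|#  b31=1 t=0,i=0
  ####.|#  b30=1 t=0,i=3
  ###.#|.  b29=0 t=2,i=8
  ###..|.  b28=0 t=0,i=4
  ##.##|.  b27=0 t=0,i=12
  ##.#.|.  b26=0 t=4,i=5
  ##..#|.  b25=0 t=2,i=12
  ##...|.  b24=0 t=0,i=5
  #.###|.  b23=0 t=0,i=13
  #.##.|#  b22=1 t=2,i=10
  #.#.#|.  b21=0 t=4,i=12
  #.#..|#  b20=1 t=4,i=6
  #..##|.  b19=0 t=1,i=13
  #..#.|#  b18=1 t=1,i=10
  #...#|#  b17=1 t=2,i=4
  #....|.  b16=0 t=0,i=6
  .####|#  b15=1 t=0,i=14
  .###.|#  b14=1 t=2,i=7
  .##.#|#  b13=1 t=0,i=11
  .##..|.  b12=0 t=2,i=11
  .#.##|.  b11=0 t=3,i=5
  .#.#.|#  b10=1 t=5,i=5
  .#..#|.  b9=0 t=1,i=9
  .#...|.  b8=0 t=3,i=11
  ..###|#  b7=1 t=1,i=14
  ..##.|.  b6=0 t=0,i=10
  ..#.#|#  b5=1 t=3,i=4
  ..#..|#  b4=1 t=1,i=8
  ...##|.  b3=0 t=0,i=9
  ...#.|#  b2=1 t=1,i=7
  ....#|#  b1=1 t=0,i=8
  .....|.  b0=0 t=0,i=7
  bits 11000000010101101110010010110110 = 3226920118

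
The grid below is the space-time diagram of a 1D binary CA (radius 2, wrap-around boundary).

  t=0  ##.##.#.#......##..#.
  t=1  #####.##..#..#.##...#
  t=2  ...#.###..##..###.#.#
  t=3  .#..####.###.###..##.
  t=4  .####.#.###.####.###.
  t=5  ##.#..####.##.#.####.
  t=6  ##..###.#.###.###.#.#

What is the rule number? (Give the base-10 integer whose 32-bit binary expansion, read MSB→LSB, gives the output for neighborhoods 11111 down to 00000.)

  nb #####: next=.  (t=1,i=1, bit31=0)
  nb ####.: next=#  (t=1,i=3, bit30=1)
  nb ###.#: next=.  (t=1,i=4, bit29=0)
  nb ###..: next=#  (t=2,i=7, bit28=1)
  nb ##.##: next=#  (t=0,i=2, bit27=1)
  nb ##.#.: next=.  (t=0,i=5, bit26=0)
  nb ##..#: next=.  (t=0,i=17, bit25=0)
  nb ##...: next=.  (t=1,i=17, bit24=0)
  nb #.###: next=#  (t=2,i=5, bit23=1)
  nb #.##.: next=#  (t=0,i=0, bit22=1)
  nb #.#.#: next=#  (t=0,i=6, bit21=1)
  nb #.#..: next=.  (t=0,i=8, bit20=0)
  nb #..##: next=#  (t=2,i=9, bit19=1)
  nb #..#.: next=.  (t=0,i=18, bit18=0)
  nb #...#: next=#  (t=1,i=18, bit17=1)
  nb #....: next=#  (t=0,i=10, bit16=1)
  nb .####: next=.  (t=1,i=0, bit15=0)
  nb .###.: next=#  (t=2,i=6, bit14=1)
  nb .##.#: next=#  (t=0,i=1, bit13=1)
  nb .##..: next=#  (t=0,i=16, bit12=1)
  nb .#.##: next=#  (t=0,i=20, bit11=1)
  nb .#.#.: next=#  (t=0,i=7, bit10=1)
  nb .#..#: next=#  (t=1,i=11, bit9=1)
  nb .#...: next=.  (t=0,i=9, bit8=0)
  nb ..###: next=#  (t=1,i=20, bit7=1)
  nb ..##.: next=#  (t=0,i=15, bit6=1)
  nb ..#.#: next=.  (t=0,i=19, bit5=0)
  nb ..#..: next=#  (t=1,i=10, bit4=1)
  nb ...##: next=.  (t=0,i=14, bit3=0)
  nb ...#.: next=.  (t=2,i=2, bit2=0)
  nb ....#: next=#  (t=0,i=13, bit1=1)
  nb .....: next=.  (t=0,i=11, bit0=0)
  bits 01011000111010110111111011010010 = 1491828434

1491828434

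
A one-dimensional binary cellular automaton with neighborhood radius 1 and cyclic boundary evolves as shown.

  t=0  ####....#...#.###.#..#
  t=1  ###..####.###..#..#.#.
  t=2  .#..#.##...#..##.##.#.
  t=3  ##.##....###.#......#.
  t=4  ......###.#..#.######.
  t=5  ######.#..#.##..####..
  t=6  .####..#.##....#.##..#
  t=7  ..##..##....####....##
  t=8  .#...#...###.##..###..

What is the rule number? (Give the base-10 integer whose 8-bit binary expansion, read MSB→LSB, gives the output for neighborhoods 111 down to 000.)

  [7] ### => #  t=0,i=0
  [6] ##. => .  t=0,i=3
  [5] #.# => .  t=0,i=13
  [4] #.. => .  t=0,i=4
  [3] .## => .  t=0,i=14
  [2] .#. => #  t=0,i=8
  [1] ..# => #  t=0,i=7
  [0] ... => #  t=0,i=5
  bits 10000111 = 135

135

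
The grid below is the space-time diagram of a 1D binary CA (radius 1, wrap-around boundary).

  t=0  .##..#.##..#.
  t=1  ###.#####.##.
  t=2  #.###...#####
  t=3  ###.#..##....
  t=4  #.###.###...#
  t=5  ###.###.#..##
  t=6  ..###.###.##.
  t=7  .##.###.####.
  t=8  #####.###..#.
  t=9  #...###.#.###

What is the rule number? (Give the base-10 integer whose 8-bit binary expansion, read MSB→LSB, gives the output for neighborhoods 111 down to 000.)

110

  ### -> .   bit 7 = 0  t=1,i=1
  ##. -> #   bit 6 = 1  t=0,i=2
  #.# -> #   bit 5 = 1  t=0,i=6
  #.. -> .   bit 4 = 0  t=0,i=3
  .## -> #   bit 3 = 1  t=0,i=1
  .#. -> #   bit 2 = 1  t=0,i=5
  ..# -> #   bit 1 = 1  t=0,i=0
  ... -> .   bit 0 = 0  t=2,i=6
  bits 01101110 = 110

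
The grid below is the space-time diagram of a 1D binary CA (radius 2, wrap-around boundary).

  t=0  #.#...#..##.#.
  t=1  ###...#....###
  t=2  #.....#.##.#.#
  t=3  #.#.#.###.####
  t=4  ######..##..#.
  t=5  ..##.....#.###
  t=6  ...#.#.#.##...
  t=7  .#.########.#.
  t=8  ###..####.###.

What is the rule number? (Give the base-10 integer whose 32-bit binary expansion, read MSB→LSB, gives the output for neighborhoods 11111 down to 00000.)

  #####|#  b31=1 t=1,i=0
  ####.|.  b30=0 t=1,i=1
  ###.#|#  b29=1 t=3,i=0
  ###..|.  b28=0 t=1,i=2
  ##.##|#  b27=1 t=3,i=9
  ##.#.|#  b26=1 t=0,i=11
  ##..#|.  b25=0 t=4,i=6
  ##...|.  b24=0 t=1,i=3
  #.###|.  b23=0 t=3,i=6
  #.##.|#  b22=1 t=2,i=8
  #.#.#|#  b21=1 t=0,i=0
  #.#..|#  b20=1 t=0,i=2
  #..##|.  b19=0 t=0,i=8
  #..#.|#  b18=1 t=4,i=11
  #...#|.  b17=0 t=0,i=4
  #....|#  b16=1 t=1,i=8
  .####|.  b15=0 t=1,i=12
  .###.|.  b14=0 t=3,i=7
  .##.#|.  b13=0 t=0,i=10
  .##..|#  b12=1 t=2,i=0
  .#.##|#  b11=1 t=2,i=7
  .#.#.|#  b10=1 t=0,i=1
  .#..#|.  b9=0 t=0,i=7
  .#...|.  b8=0 t=0,i=3
  ..###|#  b7=1 t=1,i=11
  ..##.|.  b6=0 t=0,i=9
  ..#.#|#  b5=1 t=2,i=6
  ..#..|#  b4=1 t=0,i=6
  ...##|.  b3=0 t=1,i=10
  ...#.|.  b2=0 t=0,i=5
  ....#|#  b1=1 t=1,i=9
  .....|.  b0=0 t=2,i=3
  bits 10101100011101010001110010110010 = 2893356210

2893356210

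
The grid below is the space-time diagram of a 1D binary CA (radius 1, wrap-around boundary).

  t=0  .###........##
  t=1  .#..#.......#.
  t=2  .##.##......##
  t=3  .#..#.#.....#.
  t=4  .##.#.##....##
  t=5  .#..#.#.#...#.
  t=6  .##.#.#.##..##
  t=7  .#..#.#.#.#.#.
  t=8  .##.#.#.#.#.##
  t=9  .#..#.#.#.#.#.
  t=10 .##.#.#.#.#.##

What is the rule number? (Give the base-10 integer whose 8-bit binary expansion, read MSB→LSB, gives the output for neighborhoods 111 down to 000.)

28

  nb ###: next=.  (t=0,i=2, bit7=0)
  nb ##.: next=.  (t=0,i=3, bit6=0)
  nb #.#: next=.  (t=0,i=0, bit5=0)
  nb #..: next=#  (t=0,i=4, bit4=1)
  nb .##: next=#  (t=0,i=1, bit3=1)
  nb .#.: next=#  (t=1,i=1, bit2=1)
  nb ..#: next=.  (t=0,i=11, bit1=0)
  nb ...: next=.  (t=0,i=5, bit0=0)
  bits 00011100 = 28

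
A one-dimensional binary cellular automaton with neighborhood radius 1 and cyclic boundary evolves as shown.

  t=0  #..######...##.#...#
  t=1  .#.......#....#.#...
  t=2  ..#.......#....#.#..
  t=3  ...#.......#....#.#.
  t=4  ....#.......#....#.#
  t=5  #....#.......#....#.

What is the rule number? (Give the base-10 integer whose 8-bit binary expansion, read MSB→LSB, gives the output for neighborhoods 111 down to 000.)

  [7] ### => .  t=0,i=4
  [6] ##. => .  t=0,i=0
  [5] #.# => #  t=0,i=14
  [4] #.. => #  t=0,i=1
  [3] .## => .  t=0,i=3
  [2] .#. => .  t=0,i=15
  [1] ..# => .  t=0,i=2
  [0] ... => .  t=0,i=10
  bits 00110000 = 48

48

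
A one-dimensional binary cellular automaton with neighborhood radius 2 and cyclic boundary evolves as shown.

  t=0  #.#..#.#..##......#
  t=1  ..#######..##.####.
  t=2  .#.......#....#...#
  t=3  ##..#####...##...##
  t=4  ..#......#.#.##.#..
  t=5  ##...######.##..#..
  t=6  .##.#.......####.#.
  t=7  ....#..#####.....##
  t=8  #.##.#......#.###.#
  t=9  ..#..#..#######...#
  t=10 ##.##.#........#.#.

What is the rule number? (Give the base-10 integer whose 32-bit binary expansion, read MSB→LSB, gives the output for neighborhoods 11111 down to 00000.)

  nb #####: next=.  (t=1,i=4, bit31=0)
  nb ####.: next=.  (t=1,i=7, bit30=0)
  nb ###.#: next=.  (t=5,i=10, bit29=0)
  nb ###..: next=.  (t=1,i=8, bit28=0)
  nb ##.##: next=.  (t=1,i=13, bit27=0)
  nb ##.#.: next=.  (t=0,i=1, bit26=0)
  nb ##..#: next=#  (t=1,i=9, bit25=1)
  nb ##...: next=#  (t=0,i=12, bit24=1)
  nb #.###: next=#  (t=1,i=14, bit23=1)
  nb #.##.: next=#  (t=4,i=13, bit22=1)
  nb #.#.#: next=.  (t=4,i=11, bit21=0)
  nb #.#..: next=#  (t=0,i=2, bit20=1)
  nb #..##: next=.  (t=0,i=9, bit19=0)
  nb #..#.: next=#  (t=0,i=4, bit18=1)
  nb #...#: next=.  (t=1,i=0, bit17=0)
  nb #....: next=.  (t=0,i=13, bit16=0)
  nb .####: next=.  (t=1,i=3, bit15=0)
  nb .###.: next=.  (t=8,i=15, bit14=0)
  nb .##.#: next=.  (t=0,i=0, bit13=0)
  nb .##..: next=#  (t=0,i=11, bit12=1)
  nb .#.##: next=#  (t=4,i=12, bit11=1)
  nb .#.#.: next=#  (t=0,i=6, bit10=1)
  nb .#..#: next=#  (t=0,i=3, bit9=1)
  nb .#...: next=.  (t=2,i=2, bit8=0)
  nb ..###: next=.  (t=1,i=2, bit7=0)
  nb ..##.: next=.  (t=0,i=10, bit6=0)
  nb ..#.#: next=#  (t=0,i=5, bit5=1)
  nb ..#..: next=.  (t=2,i=9, bit4=0)
  nb ...##: next=#  (t=0,i=17, bit3=1)
  nb ...#.: next=#  (t=2,i=8, bit2=1)
  nb ....#: next=#  (t=0,i=16, bit1=1)
  nb .....: next=#  (t=0,i=14, bit0=1)
  bits 00000011110101000001111000101111 = 64233007

64233007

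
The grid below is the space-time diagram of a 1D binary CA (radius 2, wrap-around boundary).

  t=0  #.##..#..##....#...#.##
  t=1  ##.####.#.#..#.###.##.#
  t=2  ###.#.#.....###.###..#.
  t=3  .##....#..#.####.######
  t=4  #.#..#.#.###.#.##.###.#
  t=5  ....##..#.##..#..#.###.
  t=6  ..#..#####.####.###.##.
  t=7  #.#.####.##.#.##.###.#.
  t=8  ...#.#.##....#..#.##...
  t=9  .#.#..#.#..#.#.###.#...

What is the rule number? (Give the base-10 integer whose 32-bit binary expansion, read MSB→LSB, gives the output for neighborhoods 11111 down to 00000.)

  ##### -> #   bit 31 = 1  t=3,i=19
  ####. -> .   bit 30 = 0  t=1,i=5
  ###.# -> #   bit 29 = 1  t=0,i=0
  ###.. -> #   bit 28 = 1  t=2,i=18
  ##.## -> #   bit 27 = 1  t=0,i=1
  ##.#. -> .   bit 26 = 0  t=1,i=7
  ##..# -> #   bit 25 = 1  t=0,i=4
  ##... -> .   bit 24 = 0  t=0,i=11
  #.### -> .   bit 23 = 0  t=0,i=21
  #.##. -> .   bit 22 = 0  t=0,i=2
  #.#.# -> .   bit 21 = 0  t=1,i=8
  #.#.. -> .   bit 20 = 0  t=1,i=10
  #..## -> #   bit 19 = 1  t=0,i=8
  #..#. -> #   bit 18 = 1  t=0,i=5
  #...# -> #   bit 17 = 1  t=0,i=17
  #.... -> .   bit 16 = 0  t=0,i=12
  .#### -> #   bit 15 = 1  t=1,i=4
  .###. -> #   bit 14 = 1  t=0,i=22
  .##.# -> .   bit 13 = 0  t=1,i=20
  .##.. -> #   bit 12 = 1  t=0,i=3
  .#.## -> #   bit 11 = 1  t=0,i=20
  .#.#. -> .   bit 10 = 0  t=1,i=9
  .#..# -> .   bit 9 = 0  t=0,i=7
  .#... -> #   bit 8 = 1  t=0,i=16
  ..### -> #   bit 7 = 1  t=2,i=12
  ..##. -> .   bit 6 = 0  t=0,i=9
  ..#.# -> #   bit 5 = 1  t=0,i=19
  ..#.. -> #   bit 4 = 1  t=0,i=6
  ...## -> .   bit 3 = 0  t=2,i=11
  ...#. -> .   bit 2 = 0  t=0,i=14
  ....# -> #   bit 1 = 1  t=0,i=13
  ..... -> .   bit 0 = 0  t=2,i=9
  bits 10111010000011101101100110110010 = 3121535410

3121535410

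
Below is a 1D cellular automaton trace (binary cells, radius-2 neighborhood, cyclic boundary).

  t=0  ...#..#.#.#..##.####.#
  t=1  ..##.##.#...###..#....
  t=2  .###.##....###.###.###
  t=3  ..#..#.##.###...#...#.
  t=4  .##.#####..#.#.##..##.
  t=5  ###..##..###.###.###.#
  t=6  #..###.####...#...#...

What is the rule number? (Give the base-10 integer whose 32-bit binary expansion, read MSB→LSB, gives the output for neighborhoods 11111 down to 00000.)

  nb #####: next=#  (t=4,i=6, bit31=1)
  nb ####.: next=.  (t=0,i=18, bit30=0)
  nb ###.#: next=.  (t=0,i=19, bit29=0)
  nb ###..: next=.  (t=1,i=14, bit28=0)
  nb ##.##: next=.  (t=0,i=15, bit27=0)
  nb ##.#.: next=.  (t=0,i=20, bit26=0)
  nb ##..#: next=#  (t=1,i=15, bit25=1)
  nb ##...: next=#  (t=2,i=7, bit24=1)
  nb #.###: next=.  (t=0,i=16, bit23=0)
  nb #.##.: next=#  (t=1,i=5, bit22=1)
  nb #.#.#: next=#  (t=0,i=8, bit21=1)
  nb #.#..: next=.  (t=0,i=10, bit20=0)
  nb #..##: next=#  (t=0,i=12, bit19=1)
  nb #..#.: next=#  (t=0,i=5, bit18=1)
  nb #...#: next=.  (t=0,i=1, bit17=0)
  nb #....: next=#  (t=1,i=19, bit16=1)
  nb .####: next=#  (t=0,i=17, bit15=1)
  nb .###.: next=#  (t=1,i=13, bit14=1)
  nb .##.#: next=#  (t=0,i=14, bit13=1)
  nb .##..: next=.  (t=2,i=6, bit12=0)
  nb .#.##: next=#  (t=3,i=6, bit11=1)
  nb .#.#.: next=.  (t=0,i=7, bit10=0)
  nb .#..#: next=.  (t=0,i=4, bit9=0)
  nb .#...: next=.  (t=0,i=0, bit8=0)
  nb ..###: next=#  (t=1,i=12, bit7=1)
  nb ..##.: next=#  (t=0,i=13, bit6=1)
  nb ..#.#: next=#  (t=0,i=6, bit5=1)
  nb ..#..: next=#  (t=0,i=3, bit4=1)
  nb ...##: next=#  (t=1,i=1, bit3=1)
  nb ...#.: next=#  (t=0,i=2, bit2=1)
  nb ....#: next=.  (t=1,i=0, bit1=0)
  nb .....: next=#  (t=1,i=20, bit0=1)
  bits 10000011011011011110100011111101 = 2205018365

2205018365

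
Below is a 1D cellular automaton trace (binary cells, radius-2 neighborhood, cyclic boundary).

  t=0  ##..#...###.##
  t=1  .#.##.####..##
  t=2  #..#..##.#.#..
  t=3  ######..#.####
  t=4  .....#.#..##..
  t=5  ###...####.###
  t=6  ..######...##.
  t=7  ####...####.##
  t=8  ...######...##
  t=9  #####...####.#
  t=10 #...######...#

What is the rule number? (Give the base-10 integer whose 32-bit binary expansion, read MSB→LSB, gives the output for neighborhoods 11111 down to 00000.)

  #####|.  b31=0 t=3,i=0
  ####.|.  b30=0 t=0,i=0
  ###.#|.  b29=0 t=0,i=10
  ###..|#  b28=1 t=0,i=1
  ##.##|.  b27=0 t=0,i=11
  ##.#.|#  b26=1 t=1,i=0
  ##..#|.  b25=0 t=0,i=2
  ##...|#  b24=1 t=4,i=12
  #.###|#  b23=1 t=0,i=12
  #.##.|#  b22=1 t=1,i=3
  #.#.#|.  b21=0 t=1,i=1
  #.#..|#  b20=1 t=2,i=11
  #..##|#  b19=1 t=1,i=11
  #..#.|#  b18=1 t=0,i=3
  #...#|#  b17=1 t=0,i=6
  #....|#  b16=1 t=4,i=13
  .####|#  b15=1 t=0,i=13
  .###.|#  b14=1 t=0,i=9
  .##.#|.  b13=0 t=1,i=4
  .##..|#  b12=1 t=4,i=11
  .#.##|.  b11=0 t=1,i=2
  .#.#.|#  b10=1 t=2,i=10
  .#..#|#  b9=1 t=2,i=1
  .#...|.  b8=0 t=0,i=5
  ..###|#  b7=1 t=0,i=8
  ..##.|.  b6=0 t=1,i=12
  ..#.#|.  b5=0 t=3,i=8
  ..#..|#  b4=1 t=0,i=4
  ...##|#  b3=1 t=0,i=7
  ...#.|.  b2=0 t=4,i=4
  ....#|.  b1=0 t=4,i=3
  .....|#  b0=1 t=4,i=0
  bits 00010101110111111101011010011001 = 366991001

366991001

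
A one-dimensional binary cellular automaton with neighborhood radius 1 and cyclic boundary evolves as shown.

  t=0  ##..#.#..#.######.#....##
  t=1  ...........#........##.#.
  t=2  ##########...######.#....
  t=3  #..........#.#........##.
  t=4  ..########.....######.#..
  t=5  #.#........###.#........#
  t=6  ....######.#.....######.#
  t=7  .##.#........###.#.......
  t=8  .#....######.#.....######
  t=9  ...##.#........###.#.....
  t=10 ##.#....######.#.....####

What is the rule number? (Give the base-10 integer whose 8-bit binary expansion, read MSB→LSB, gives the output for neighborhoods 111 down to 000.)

  ### -> .   bit 7 = 0  t=0,i=0
  ##. -> .   bit 6 = 0  t=0,i=1
  #.# -> .   bit 5 = 0  t=0,i=5
  #.. -> .   bit 4 = 0  t=0,i=2
  .## -> #   bit 3 = 1  t=0,i=11
  .#. -> .   bit 2 = 0  t=0,i=4
  ..# -> .   bit 1 = 0  t=0,i=3
  ... -> #   bit 0 = 1  t=0,i=20
  bits 00001001 = 9

9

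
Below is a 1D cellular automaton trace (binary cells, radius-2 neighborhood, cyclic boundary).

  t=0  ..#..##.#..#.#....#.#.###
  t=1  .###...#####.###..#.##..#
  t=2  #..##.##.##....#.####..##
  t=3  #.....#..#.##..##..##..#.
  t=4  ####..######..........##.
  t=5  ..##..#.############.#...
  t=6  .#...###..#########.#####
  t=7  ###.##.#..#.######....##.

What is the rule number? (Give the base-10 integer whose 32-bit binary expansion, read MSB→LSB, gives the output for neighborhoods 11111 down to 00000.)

3581217721

  nb #####: next=#  (t=1,i=9, bit31=1)
  nb ####.: next=#  (t=1,i=10, bit30=1)
  nb ###.#: next=.  (t=1,i=11, bit29=0)
  nb ###..: next=#  (t=0,i=24, bit28=1)
  nb ##.##: next=.  (t=1,i=12, bit27=0)
  nb ##.#.: next=#  (t=0,i=7, bit26=1)
  nb ##..#: next=.  (t=0,i=0, bit25=0)
  nb ##...: next=#  (t=1,i=4, bit24=1)
  nb #.###: next=.  (t=0,i=22, bit23=0)
  nb #.##.: next=#  (t=1,i=20, bit22=1)
  nb #.#.#: next=#  (t=0,i=20, bit21=1)
  nb #.#..: next=#  (t=0,i=8, bit20=1)
  nb #..##: next=.  (t=0,i=4, bit19=0)
  nb #..#.: next=#  (t=0,i=1, bit18=1)
  nb #...#: next=.  (t=1,i=5, bit17=0)
  nb #....: next=#  (t=0,i=15, bit16=1)
  nb .####: next=.  (t=1,i=8, bit15=0)
  nb .###.: next=.  (t=0,i=23, bit14=0)
  nb .##.#: next=.  (t=0,i=6, bit13=0)
  nb .##..: next=.  (t=1,i=21, bit12=0)
  nb .#.##: next=#  (t=0,i=21, bit11=1)
  nb .#.#.: next=.  (t=0,i=12, bit10=0)
  nb .#..#: next=#  (t=0,i=3, bit9=1)
  nb .#...: next=#  (t=0,i=14, bit8=1)
  nb ..###: next=#  (t=1,i=7, bit7=1)
  nb ..##.: next=.  (t=0,i=5, bit6=0)
  nb ..#.#: next=#  (t=0,i=11, bit5=1)
  nb ..#..: next=#  (t=0,i=2, bit4=1)
  nb ...##: next=#  (t=1,i=6, bit3=1)
  nb ...#.: next=.  (t=0,i=17, bit2=0)
  nb ....#: next=.  (t=0,i=16, bit1=0)
  nb .....: next=#  (t=3,i=3, bit0=1)
  bits 11010101011101010000101110111001 = 3581217721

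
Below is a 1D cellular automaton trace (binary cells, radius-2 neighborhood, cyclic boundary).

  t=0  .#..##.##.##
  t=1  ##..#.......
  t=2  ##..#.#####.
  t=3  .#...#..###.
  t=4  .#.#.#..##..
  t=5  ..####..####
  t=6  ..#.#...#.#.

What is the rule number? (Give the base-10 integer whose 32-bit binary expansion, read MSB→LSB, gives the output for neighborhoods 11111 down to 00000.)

  [31] ##### => #  t=2,i=8
  [30] ####. => #  t=2,i=9
  [29] ###.# => #  t=2,i=10
  [28] ###.. => .  t=3,i=10
  [27] ##.## => .  t=0,i=6
  [26] ##.#. => #  t=0,i=0
  [25] ##..# => .  t=1,i=2
  [24] ##... => #  t=4,i=10
  [23] #.### => .  t=2,i=6
  [22] #.##. => .  t=0,i=7
  [21] #.#.# => #  t=4,i=3
  [20] #.#.. => #  t=0,i=1
  [19] #..## => .  t=0,i=3
  [18] #..#. => .  t=1,i=3
  [17] #...# => #  t=3,i=3
  [16] #.... => #  t=1,i=6
  [15] .#### => .  t=2,i=7
  [14] .###. => #  t=3,i=9
  [13] .##.# => .  t=0,i=5
  [12] .##.. => #  t=1,i=1
  [11] .#.## => #  t=2,i=5
  [10] .#.#. => #  t=4,i=2
  [9] .#..# => .  t=0,i=2
  [8] .#... => .  t=1,i=5
  [7] ..### => #  t=3,i=8
  [6] ..##. => #  t=0,i=4
  [5] ..#.# => .  t=2,i=4
  [4] ..#.. => #  t=1,i=4
  [3] ...## => .  t=1,i=11
  [2] ...#. => .  t=3,i=4
  [1] ....# => #  t=1,i=10
  [0] ..... => #  t=1,i=7
  bits 11100101001100110101110011010011 = 3845348563

3845348563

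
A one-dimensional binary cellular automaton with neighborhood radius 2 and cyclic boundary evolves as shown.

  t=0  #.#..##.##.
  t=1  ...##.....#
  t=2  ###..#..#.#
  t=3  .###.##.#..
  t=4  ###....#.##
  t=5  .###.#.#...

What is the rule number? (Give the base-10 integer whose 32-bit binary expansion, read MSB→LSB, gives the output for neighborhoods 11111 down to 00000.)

  #####|.  b31=0 t=4,i=0
  ####.|#  b30=1 t=2,i=1
  ###.#|.  b29=0 t=3,i=3
  ###..|#  b28=1 t=2,i=2
  ##.##|.  b27=0 t=0,i=7
  ##.#.|#  b26=1 t=0,i=10
  ##..#|#  b25=1 t=2,i=3
  ##...|#  b24=1 t=1,i=5
  #.###|.  b23=0 t=2,i=10
  #.##.|.  b22=0 t=0,i=8
  #.#.#|.  b21=0 t=0,i=0
  #.#..|.  b20=0 t=0,i=2
  #..##|#  b19=1 t=0,i=4
  #..#.|.  b18=0 t=2,i=4
  #...#|#  b17=1 t=1,i=1
  #....|.  b16=0 t=1,i=6
  .####|.  b15=0 t=2,i=0
  .###.|#  b14=1 t=3,i=2
  .##.#|.  b13=0 t=0,i=6
  .##..|.  b12=0 t=1,i=4
  .#.##|.  b11=0 t=2,i=9
  .#.#.|.  b10=0 t=0,i=1
  .#..#|#  b9=1 t=0,i=3
  .#...|#  b8=1 t=1,i=0
  ..###|#  b7=1 t=3,i=1
  ..##.|.  b6=0 t=0,i=5
  ..#.#|#  b5=1 t=2,i=8
  ..#..|#  b4=1 t=1,i=10
  ...##|#  b3=1 t=1,i=2
  ...#.|.  b2=0 t=1,i=9
  ....#|#  b1=1 t=1,i=8
  .....|.  b0=0 t=1,i=7
  bits 01010111000010100100001110111010 = 1460290490

1460290490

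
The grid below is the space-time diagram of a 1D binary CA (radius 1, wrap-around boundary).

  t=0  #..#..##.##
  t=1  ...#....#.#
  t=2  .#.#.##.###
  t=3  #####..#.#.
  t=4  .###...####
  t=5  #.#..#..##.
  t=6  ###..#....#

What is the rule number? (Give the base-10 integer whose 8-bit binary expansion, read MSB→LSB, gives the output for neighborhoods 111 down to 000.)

  ###|#  b7=1 t=0,i=10
  ##.|.  b6=0 t=0,i=0
  #.#|#  b5=1 t=0,i=8
  #..|.  b4=0 t=0,i=1
  .##|.  b3=0 t=0,i=6
  .#.|#  b2=1 t=0,i=3
  ..#|.  b1=0 t=0,i=2
  ...|#  b0=1 t=1,i=1
  bits 10100101 = 165

165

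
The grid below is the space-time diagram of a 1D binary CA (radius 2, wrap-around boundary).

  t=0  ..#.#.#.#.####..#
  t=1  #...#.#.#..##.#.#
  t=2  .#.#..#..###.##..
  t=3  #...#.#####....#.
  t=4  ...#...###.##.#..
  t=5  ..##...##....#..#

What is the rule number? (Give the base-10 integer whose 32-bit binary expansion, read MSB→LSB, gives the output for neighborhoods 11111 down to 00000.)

  #####|#  b31=1 t=3,i=8
  ####.|#  b30=1 t=0,i=12
  ###.#|.  b29=0 t=2,i=11
  ###..|.  b28=0 t=0,i=13
  ##.##|.  b27=0 t=2,i=12
  ##.#.|#  b26=1 t=1,i=13
  ##..#|#  b25=1 t=0,i=14
  ##...|#  b24=1 t=1,i=1
  #.###|.  b23=0 t=0,i=10
  #.##.|.  b22=0 t=1,i=16
  #.#.#|#  b21=1 t=0,i=4
  #.#..|.  b20=0 t=1,i=8
  #..##|#  b19=1 t=1,i=10
  #..#.|.  b18=0 t=0,i=1
  #...#|.  b17=0 t=1,i=2
  #....|#  b16=1 t=3,i=12
  .####|#  b15=1 t=0,i=11
  .###.|#  b14=1 t=2,i=10
  .##.#|.  b13=0 t=1,i=12
  .##..|.  b12=0 t=1,i=0
  .#.##|.  b11=0 t=0,i=9
  .#.#.|.  b10=0 t=0,i=3
  .#..#|#  b9=1 t=0,i=0
  .#...|.  b8=0 t=3,i=1
  ..###|#  b7=1 t=2,i=9
  ..##.|#  b6=1 t=1,i=11
  ..#.#|.  b5=0 t=0,i=2
  ..#..|#  b4=1 t=0,i=16
  ...##|.  b3=0 t=4,i=6
  ...#.|#  b2=1 t=1,i=3
  ....#|.  b1=0 t=3,i=13
  .....|.  b0=0 t=4,i=0
  bits 11000111001010011100001011010100 = 3341402836

3341402836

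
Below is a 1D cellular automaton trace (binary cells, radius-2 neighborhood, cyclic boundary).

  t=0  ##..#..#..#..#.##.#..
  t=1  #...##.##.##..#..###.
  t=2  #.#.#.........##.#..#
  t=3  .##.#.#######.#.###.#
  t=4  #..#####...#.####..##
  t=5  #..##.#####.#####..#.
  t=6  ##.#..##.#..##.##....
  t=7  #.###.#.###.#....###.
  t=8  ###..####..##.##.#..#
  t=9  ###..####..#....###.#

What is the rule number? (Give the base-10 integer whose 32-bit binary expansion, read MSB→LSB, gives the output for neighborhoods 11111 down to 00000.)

1437829847

  ##### -> .   bit 31 = 0  t=3,i=8
  ####. -> #   bit 30 = 1  t=3,i=11
  ###.# -> .   bit 29 = 0  t=1,i=19
  ###.. -> #   bit 28 = 1  t=4,i=0
  ##.## -> .   bit 27 = 0  t=1,i=6
  ##.#. -> #   bit 26 = 1  t=0,i=17
  ##..# -> .   bit 25 = 0  t=0,i=2
  ##... -> #   bit 24 = 1  t=4,i=8
  #.### -> #   bit 23 = 1  t=3,i=6
  #.##. -> .   bit 22 = 0  t=0,i=15
  #.#.# -> #   bit 21 = 1  t=2,i=2
  #.#.. -> #   bit 20 = 1  t=0,i=18
  #..## -> .   bit 19 = 0  t=0,i=20
  #..#. -> .   bit 18 = 0  t=0,i=3
  #...# -> #   bit 17 = 1  t=1,i=2
  #.... -> #   bit 16 = 1  t=2,i=6
  .#### -> #   bit 15 = 1  t=3,i=7
  .###. -> .   bit 14 = 0  t=1,i=18
  .##.# -> .   bit 13 = 0  t=0,i=16
  .##.. -> .   bit 12 = 0  t=0,i=1
  .#.## -> #   bit 11 = 1  t=0,i=14
  .#.#. -> .   bit 10 = 0  t=2,i=3
  .#..# -> #   bit 9 = 1  t=0,i=5
  .#... -> .   bit 8 = 0  t=1,i=1
  ..### -> #   bit 7 = 1  t=1,i=17
  ..##. -> #   bit 6 = 1  t=0,i=0
  ..#.# -> .   bit 5 = 0  t=0,i=13
  ..#.. -> #   bit 4 = 1  t=0,i=4
  ...## -> .   bit 3 = 0  t=1,i=3
  ...#. -> #   bit 2 = 1  t=4,i=10
  ....# -> #   bit 1 = 1  t=2,i=12
  ..... -> #   bit 0 = 1  t=2,i=7
  bits 01010101101100111000101011010111 = 1437829847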